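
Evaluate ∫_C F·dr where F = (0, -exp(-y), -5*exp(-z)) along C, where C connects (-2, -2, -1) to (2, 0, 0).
-5*E - exp(2) + 6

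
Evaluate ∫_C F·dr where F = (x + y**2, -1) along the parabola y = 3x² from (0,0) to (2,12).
238/5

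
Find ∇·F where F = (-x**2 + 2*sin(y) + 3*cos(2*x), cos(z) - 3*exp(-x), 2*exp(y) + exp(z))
-2*x + exp(z) - 6*sin(2*x)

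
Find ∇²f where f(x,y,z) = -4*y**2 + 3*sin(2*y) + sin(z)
-12*sin(2*y) - sin(z) - 8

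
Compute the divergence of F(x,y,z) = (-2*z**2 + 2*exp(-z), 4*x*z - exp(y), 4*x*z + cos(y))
4*x - exp(y)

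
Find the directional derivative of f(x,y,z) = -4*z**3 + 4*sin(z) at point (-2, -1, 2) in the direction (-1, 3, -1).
4*sqrt(11)*(12 - cos(2))/11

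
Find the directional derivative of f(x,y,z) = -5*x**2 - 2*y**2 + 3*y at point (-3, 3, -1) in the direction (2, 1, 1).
17*sqrt(6)/2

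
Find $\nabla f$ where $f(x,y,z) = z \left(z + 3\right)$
(0, 0, 2*z + 3)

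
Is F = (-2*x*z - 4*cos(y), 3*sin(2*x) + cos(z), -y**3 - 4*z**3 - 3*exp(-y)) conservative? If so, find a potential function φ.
No, ∇×F = (-3*y**2 + sin(z) + 3*exp(-y), -2*x, -4*sin(y) + 6*cos(2*x)) ≠ 0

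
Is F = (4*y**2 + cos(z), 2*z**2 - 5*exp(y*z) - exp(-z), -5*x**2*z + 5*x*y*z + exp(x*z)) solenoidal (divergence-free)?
No, ∇·F = -5*x**2 + 5*x*y + x*exp(x*z) - 5*z*exp(y*z)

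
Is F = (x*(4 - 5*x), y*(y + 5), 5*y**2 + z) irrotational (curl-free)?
No, ∇×F = (10*y, 0, 0)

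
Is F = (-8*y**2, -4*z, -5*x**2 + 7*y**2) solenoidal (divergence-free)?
Yes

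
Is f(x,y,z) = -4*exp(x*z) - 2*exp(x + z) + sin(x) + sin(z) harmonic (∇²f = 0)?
No, ∇²f = -4*x**2*exp(x*z) - 4*z**2*exp(x*z) - 4*exp(x + z) - sin(x) - sin(z)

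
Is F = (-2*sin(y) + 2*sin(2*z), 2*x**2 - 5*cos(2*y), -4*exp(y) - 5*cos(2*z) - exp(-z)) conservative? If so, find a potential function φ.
No, ∇×F = (-4*exp(y), 4*cos(2*z), 4*x + 2*cos(y)) ≠ 0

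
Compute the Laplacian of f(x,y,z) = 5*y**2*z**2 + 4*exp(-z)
10*y**2 + 10*z**2 + 4*exp(-z)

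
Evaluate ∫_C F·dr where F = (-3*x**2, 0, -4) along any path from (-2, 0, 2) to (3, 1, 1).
-31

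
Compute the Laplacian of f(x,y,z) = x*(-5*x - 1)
-10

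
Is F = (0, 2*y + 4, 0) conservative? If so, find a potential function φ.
Yes, F is conservative. φ = y*(y + 4)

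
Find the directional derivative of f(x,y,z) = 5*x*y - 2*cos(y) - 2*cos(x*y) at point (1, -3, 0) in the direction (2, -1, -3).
sqrt(14)*(-35 + 16*sin(3))/14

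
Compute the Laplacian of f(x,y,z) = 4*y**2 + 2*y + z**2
10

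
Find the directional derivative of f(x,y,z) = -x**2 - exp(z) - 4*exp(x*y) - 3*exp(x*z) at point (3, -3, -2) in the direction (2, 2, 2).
sqrt(3)*(-6*exp(6) - exp(4) - 3)*exp(-6)/3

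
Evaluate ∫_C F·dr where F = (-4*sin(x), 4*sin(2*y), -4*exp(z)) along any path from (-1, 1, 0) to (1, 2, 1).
-4*E + 2*cos(2) - 2*cos(4) + 4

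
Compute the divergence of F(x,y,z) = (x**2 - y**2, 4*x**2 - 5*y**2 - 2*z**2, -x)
2*x - 10*y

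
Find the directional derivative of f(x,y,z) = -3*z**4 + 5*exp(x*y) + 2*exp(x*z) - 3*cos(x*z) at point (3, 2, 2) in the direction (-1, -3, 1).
sqrt(11)*(-53*exp(6) - 96 + 3*sin(6))/11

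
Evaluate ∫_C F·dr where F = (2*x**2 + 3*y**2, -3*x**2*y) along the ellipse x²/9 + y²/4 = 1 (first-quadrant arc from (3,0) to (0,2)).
-69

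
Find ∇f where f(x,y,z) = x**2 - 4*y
(2*x, -4, 0)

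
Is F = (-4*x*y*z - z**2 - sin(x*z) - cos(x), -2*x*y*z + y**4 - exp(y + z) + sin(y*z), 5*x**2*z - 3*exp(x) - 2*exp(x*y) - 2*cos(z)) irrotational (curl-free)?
No, ∇×F = (2*x*y - 2*x*exp(x*y) - y*cos(y*z) + exp(y + z), -4*x*y - 10*x*z - x*cos(x*z) + 2*y*exp(x*y) - 2*z + 3*exp(x), 2*z*(2*x - y))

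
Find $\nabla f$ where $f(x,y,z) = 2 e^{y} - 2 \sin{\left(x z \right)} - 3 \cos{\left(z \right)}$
(-2*z*cos(x*z), 2*exp(y), -2*x*cos(x*z) + 3*sin(z))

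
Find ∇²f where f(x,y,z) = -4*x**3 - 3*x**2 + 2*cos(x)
-24*x - 2*cos(x) - 6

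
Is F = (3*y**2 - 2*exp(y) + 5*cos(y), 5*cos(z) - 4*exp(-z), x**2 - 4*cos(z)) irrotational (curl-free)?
No, ∇×F = (5*sin(z) - 4*exp(-z), -2*x, -6*y + 2*exp(y) + 5*sin(y))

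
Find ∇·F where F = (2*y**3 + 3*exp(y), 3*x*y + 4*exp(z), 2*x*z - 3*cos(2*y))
5*x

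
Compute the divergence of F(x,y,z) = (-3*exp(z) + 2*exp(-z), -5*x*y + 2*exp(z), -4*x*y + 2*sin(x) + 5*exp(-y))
-5*x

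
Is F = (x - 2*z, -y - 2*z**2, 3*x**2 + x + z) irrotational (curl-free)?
No, ∇×F = (4*z, -6*x - 3, 0)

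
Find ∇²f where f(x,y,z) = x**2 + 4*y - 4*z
2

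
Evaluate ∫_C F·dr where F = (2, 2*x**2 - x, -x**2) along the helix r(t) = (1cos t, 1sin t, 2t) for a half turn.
-3*pi/2 - 4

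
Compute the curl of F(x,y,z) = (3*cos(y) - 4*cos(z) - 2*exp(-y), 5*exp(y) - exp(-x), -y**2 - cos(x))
(-2*y, -sin(x) + 4*sin(z), 3*sin(y) - 2*exp(-y) + exp(-x))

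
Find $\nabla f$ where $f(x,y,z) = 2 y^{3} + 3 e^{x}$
(3*exp(x), 6*y**2, 0)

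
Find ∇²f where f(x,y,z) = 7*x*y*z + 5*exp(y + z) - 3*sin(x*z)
3*x**2*sin(x*z) + 3*z**2*sin(x*z) + 10*exp(y + z)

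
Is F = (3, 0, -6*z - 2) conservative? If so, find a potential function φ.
Yes, F is conservative. φ = 3*x - 3*z**2 - 2*z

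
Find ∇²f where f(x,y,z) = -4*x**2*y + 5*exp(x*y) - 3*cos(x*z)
5*x**2*exp(x*y) + 3*x**2*cos(x*z) + 5*y**2*exp(x*y) - 8*y + 3*z**2*cos(x*z)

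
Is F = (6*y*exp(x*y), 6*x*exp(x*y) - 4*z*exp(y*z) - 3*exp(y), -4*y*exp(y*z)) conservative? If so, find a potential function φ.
Yes, F is conservative. φ = -3*exp(y) + 6*exp(x*y) - 4*exp(y*z)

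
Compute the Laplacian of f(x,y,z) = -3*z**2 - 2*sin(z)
2*sin(z) - 6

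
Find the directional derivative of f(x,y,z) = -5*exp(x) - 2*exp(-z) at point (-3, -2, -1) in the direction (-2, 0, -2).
sqrt(2)*(5/2 - exp(4))*exp(-3)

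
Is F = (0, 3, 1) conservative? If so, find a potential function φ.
Yes, F is conservative. φ = 3*y + z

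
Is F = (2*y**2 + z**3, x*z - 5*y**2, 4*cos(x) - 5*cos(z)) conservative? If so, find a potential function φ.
No, ∇×F = (-x, 3*z**2 + 4*sin(x), -4*y + z) ≠ 0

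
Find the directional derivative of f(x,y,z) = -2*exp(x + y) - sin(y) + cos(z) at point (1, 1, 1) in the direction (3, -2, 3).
sqrt(22)*(-2*exp(2) - 3*sin(1) + 2*cos(1))/22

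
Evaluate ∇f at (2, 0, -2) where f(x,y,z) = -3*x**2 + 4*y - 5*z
(-12, 4, -5)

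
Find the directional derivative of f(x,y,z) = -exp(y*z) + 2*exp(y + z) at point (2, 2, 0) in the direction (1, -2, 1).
-sqrt(6)*(1 + exp(2))/3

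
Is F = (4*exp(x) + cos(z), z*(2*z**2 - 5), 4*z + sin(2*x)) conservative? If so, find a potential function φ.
No, ∇×F = (5 - 6*z**2, -sin(z) - 2*cos(2*x), 0) ≠ 0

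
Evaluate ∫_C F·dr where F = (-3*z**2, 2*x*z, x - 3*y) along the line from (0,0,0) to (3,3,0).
0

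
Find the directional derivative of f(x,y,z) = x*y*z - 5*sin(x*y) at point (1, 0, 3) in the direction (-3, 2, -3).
-2*sqrt(22)/11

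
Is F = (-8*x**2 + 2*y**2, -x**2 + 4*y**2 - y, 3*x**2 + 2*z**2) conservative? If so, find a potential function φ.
No, ∇×F = (0, -6*x, -2*x - 4*y) ≠ 0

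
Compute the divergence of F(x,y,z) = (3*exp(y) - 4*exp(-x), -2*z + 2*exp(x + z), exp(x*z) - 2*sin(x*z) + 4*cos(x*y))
x*exp(x*z) - 2*x*cos(x*z) + 4*exp(-x)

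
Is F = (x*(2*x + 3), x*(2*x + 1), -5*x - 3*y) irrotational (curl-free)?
No, ∇×F = (-3, 5, 4*x + 1)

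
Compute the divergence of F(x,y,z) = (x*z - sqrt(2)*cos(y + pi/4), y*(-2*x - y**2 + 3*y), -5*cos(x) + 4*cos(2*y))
-2*x - 3*y**2 + 6*y + z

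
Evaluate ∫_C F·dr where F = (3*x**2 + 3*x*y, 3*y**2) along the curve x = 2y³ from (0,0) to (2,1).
99/7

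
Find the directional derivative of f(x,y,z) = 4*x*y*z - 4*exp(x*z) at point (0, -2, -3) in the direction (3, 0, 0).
36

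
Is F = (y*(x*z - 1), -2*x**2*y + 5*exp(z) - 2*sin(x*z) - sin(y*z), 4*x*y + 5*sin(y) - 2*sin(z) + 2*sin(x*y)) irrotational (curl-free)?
No, ∇×F = (2*x*cos(x*y) + 2*x*cos(x*z) + 4*x + y*cos(y*z) - 5*exp(z) + 5*cos(y), y*(x - 2*cos(x*y) - 4), -4*x*y - x*z - 2*z*cos(x*z) + 1)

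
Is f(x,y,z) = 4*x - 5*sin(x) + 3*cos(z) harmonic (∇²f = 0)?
No, ∇²f = 5*sin(x) - 3*cos(z)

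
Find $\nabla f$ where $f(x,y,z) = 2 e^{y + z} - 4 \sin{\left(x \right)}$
(-4*cos(x), 2*exp(y + z), 2*exp(y + z))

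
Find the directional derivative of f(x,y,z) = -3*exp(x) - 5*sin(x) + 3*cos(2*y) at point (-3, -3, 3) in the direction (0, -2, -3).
-12*sqrt(13)*sin(6)/13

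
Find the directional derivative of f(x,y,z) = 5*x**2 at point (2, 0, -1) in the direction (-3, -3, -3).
-20*sqrt(3)/3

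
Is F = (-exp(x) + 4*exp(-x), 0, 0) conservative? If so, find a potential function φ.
Yes, F is conservative. φ = -exp(x) - 4*exp(-x)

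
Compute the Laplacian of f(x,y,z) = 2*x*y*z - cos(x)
cos(x)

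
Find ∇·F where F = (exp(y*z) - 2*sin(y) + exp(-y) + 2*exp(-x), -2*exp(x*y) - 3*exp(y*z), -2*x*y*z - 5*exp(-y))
-2*x*y - 2*x*exp(x*y) - 3*z*exp(y*z) - 2*exp(-x)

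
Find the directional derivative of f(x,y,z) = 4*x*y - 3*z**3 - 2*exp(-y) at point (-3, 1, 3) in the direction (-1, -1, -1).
sqrt(3)*(-2 + 89*E)*exp(-1)/3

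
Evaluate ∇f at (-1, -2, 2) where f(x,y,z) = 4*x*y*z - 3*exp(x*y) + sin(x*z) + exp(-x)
(-16 - E + 2*cos(2) + 6*exp(2), -8 + 3*exp(2), 8 - cos(2))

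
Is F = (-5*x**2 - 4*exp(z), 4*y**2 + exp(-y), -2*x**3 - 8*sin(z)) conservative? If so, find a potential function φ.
No, ∇×F = (0, 6*x**2 - 4*exp(z), 0) ≠ 0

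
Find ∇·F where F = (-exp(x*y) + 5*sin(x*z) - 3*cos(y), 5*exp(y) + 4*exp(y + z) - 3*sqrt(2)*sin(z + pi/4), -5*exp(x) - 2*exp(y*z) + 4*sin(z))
-y*exp(x*y) - 2*y*exp(y*z) + 5*z*cos(x*z) + 5*exp(y) + 4*exp(y + z) + 4*cos(z)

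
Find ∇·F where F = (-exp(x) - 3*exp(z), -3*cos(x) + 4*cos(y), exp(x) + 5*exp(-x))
-exp(x) - 4*sin(y)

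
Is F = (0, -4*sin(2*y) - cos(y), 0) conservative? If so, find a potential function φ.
Yes, F is conservative. φ = -sin(y) + 2*cos(2*y)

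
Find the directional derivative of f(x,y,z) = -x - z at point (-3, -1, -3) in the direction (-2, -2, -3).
5*sqrt(17)/17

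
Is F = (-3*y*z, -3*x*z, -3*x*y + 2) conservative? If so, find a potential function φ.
Yes, F is conservative. φ = z*(-3*x*y + 2)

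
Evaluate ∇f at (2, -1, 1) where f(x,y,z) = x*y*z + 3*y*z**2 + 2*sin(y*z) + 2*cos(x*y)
(-2*sin(2) - 1, 2*cos(1) + 4*sin(2) + 5, -8 - 2*cos(1))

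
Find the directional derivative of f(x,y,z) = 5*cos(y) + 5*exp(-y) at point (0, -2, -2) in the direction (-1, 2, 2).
-10*exp(2)/3 + 10*sin(2)/3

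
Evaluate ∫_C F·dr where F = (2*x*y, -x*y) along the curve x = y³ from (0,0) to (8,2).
3616/35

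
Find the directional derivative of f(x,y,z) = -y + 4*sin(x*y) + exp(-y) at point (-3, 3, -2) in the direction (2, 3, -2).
-3*sqrt(17)*(4*exp(3)*cos(9) + 1 + exp(3))*exp(-3)/17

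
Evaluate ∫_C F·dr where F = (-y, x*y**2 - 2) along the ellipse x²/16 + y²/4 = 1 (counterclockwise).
16*pi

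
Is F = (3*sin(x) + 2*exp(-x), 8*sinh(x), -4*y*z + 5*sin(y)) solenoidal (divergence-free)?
No, ∇·F = -4*y + 3*cos(x) - 2*exp(-x)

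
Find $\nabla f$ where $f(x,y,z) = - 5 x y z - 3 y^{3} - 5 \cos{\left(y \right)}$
(-5*y*z, -5*x*z - 9*y**2 + 5*sin(y), -5*x*y)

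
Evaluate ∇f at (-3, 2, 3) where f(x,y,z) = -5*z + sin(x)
(cos(3), 0, -5)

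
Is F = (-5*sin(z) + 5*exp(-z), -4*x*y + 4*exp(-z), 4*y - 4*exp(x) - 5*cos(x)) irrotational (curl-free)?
No, ∇×F = (4 + 4*exp(-z), 4*exp(x) - 5*sin(x) - 5*cos(z) - 5*exp(-z), -4*y)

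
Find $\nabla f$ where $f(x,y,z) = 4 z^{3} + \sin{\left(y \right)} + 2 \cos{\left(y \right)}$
(0, -2*sin(y) + cos(y), 12*z**2)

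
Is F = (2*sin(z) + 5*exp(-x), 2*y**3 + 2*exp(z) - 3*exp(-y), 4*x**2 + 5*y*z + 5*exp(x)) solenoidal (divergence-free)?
No, ∇·F = 6*y**2 + 5*y + 3*exp(-y) - 5*exp(-x)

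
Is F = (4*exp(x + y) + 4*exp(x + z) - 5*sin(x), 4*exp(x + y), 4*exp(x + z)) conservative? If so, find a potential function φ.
Yes, F is conservative. φ = 4*exp(x + y) + 4*exp(x + z) + 5*cos(x)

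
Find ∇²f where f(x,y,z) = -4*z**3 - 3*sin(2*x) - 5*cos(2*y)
-24*z + 12*sin(2*x) + 20*cos(2*y)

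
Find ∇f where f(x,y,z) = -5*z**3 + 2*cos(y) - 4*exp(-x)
(4*exp(-x), -2*sin(y), -15*z**2)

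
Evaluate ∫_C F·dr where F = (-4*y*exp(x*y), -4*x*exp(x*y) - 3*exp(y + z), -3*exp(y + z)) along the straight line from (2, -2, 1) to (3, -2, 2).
-3 - 4*exp(-6) + 4*exp(-4) + 3*exp(-1)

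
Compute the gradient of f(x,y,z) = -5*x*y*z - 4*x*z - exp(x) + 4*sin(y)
(-5*y*z - 4*z - exp(x), -5*x*z + 4*cos(y), x*(-5*y - 4))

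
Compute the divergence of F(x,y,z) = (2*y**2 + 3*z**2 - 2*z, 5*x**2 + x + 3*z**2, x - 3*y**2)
0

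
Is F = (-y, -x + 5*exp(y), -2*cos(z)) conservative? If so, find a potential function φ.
Yes, F is conservative. φ = -x*y + 5*exp(y) - 2*sin(z)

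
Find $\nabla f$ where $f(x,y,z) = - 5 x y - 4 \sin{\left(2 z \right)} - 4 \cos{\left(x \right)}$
(-5*y + 4*sin(x), -5*x, -8*cos(2*z))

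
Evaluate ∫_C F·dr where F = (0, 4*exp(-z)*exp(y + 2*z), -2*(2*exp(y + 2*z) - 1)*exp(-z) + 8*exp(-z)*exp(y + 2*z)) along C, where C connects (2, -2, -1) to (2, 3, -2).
2*(-exp(5) - 2 + 3*exp(4))*exp(-3)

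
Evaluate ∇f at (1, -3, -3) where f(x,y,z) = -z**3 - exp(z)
(0, 0, -27 - exp(-3))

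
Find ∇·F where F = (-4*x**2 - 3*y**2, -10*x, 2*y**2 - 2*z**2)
-8*x - 4*z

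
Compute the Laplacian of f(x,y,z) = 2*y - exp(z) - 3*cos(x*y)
3*x**2*cos(x*y) + 3*y**2*cos(x*y) - exp(z)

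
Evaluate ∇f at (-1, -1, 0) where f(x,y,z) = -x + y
(-1, 1, 0)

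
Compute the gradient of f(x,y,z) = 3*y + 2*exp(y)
(0, 2*exp(y) + 3, 0)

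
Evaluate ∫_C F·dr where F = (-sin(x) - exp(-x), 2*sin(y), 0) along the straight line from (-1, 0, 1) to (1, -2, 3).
-2*sinh(1) - 2*cos(2) + 2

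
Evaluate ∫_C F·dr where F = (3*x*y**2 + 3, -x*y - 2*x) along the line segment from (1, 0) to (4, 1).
49/4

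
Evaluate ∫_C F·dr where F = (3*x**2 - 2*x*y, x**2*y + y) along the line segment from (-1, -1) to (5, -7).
522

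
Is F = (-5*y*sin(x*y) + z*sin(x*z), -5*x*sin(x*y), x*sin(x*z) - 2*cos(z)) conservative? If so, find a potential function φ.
Yes, F is conservative. φ = -2*sin(z) + 5*cos(x*y) - cos(x*z)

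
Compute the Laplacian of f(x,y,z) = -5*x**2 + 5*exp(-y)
-10 + 5*exp(-y)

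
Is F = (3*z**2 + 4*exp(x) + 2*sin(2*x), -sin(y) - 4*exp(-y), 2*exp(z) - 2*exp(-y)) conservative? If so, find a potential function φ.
No, ∇×F = (2*exp(-y), 6*z, 0) ≠ 0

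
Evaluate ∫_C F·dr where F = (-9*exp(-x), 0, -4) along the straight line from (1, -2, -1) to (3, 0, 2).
-12 - 9*exp(-1) + 9*exp(-3)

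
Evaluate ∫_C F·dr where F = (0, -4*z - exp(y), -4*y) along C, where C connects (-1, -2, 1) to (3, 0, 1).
-9 + exp(-2)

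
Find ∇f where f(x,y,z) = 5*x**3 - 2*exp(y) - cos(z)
(15*x**2, -2*exp(y), sin(z))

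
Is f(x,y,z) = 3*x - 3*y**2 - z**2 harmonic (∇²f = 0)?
No, ∇²f = -8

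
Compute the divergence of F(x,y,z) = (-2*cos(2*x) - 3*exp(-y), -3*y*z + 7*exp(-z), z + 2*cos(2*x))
-3*z + 4*sin(2*x) + 1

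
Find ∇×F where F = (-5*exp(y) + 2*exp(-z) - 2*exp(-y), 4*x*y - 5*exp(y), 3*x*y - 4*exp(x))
(3*x, -3*y + 4*exp(x) - 2*exp(-z), 4*y + 5*exp(y) - 2*exp(-y))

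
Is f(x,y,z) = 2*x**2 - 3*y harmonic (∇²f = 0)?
No, ∇²f = 4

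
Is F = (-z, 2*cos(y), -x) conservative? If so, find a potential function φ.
Yes, F is conservative. φ = -x*z + 2*sin(y)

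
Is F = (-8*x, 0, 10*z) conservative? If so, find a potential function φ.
Yes, F is conservative. φ = -4*x**2 + 5*z**2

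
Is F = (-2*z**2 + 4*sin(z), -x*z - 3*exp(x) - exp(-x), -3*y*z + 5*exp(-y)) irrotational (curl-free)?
No, ∇×F = (x - 3*z - 5*exp(-y), -4*z + 4*cos(z), -z - 3*exp(x) + exp(-x))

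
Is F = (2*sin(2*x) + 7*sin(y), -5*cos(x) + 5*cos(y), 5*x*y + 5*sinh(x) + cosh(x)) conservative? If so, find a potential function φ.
No, ∇×F = (5*x, -5*y - sinh(x) - 5*cosh(x), 5*sin(x) - 7*cos(y)) ≠ 0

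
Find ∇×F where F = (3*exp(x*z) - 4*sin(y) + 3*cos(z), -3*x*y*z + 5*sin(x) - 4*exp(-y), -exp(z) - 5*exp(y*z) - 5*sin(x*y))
(3*x*y - 5*x*cos(x*y) - 5*z*exp(y*z), 3*x*exp(x*z) + 5*y*cos(x*y) - 3*sin(z), -3*y*z + 5*cos(x) + 4*cos(y))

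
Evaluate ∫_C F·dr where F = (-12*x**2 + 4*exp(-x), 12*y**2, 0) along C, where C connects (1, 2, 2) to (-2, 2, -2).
-4*exp(2) + 4*exp(-1) + 36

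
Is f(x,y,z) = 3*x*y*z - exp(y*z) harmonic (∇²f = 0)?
No, ∇²f = (-y**2 - z**2)*exp(y*z)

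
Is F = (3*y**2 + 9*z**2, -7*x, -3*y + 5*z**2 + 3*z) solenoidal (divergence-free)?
No, ∇·F = 10*z + 3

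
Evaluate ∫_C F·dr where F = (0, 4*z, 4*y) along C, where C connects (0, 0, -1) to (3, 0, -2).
0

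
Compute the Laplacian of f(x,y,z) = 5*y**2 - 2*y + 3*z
10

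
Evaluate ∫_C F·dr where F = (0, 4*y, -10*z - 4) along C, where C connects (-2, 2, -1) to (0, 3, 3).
-46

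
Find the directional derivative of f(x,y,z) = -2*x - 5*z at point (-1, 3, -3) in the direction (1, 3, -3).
13*sqrt(19)/19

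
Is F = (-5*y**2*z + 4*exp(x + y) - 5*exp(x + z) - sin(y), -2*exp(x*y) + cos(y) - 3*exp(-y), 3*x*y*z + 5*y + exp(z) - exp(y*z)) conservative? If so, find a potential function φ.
No, ∇×F = (3*x*z - z*exp(y*z) + 5, -5*y**2 - 3*y*z - 5*exp(x + z), 10*y*z - 2*y*exp(x*y) - 4*exp(x + y) + cos(y)) ≠ 0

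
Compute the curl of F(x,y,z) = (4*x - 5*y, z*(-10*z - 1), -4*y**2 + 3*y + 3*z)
(-8*y + 20*z + 4, 0, 5)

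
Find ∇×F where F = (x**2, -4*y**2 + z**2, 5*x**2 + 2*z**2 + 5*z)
(-2*z, -10*x, 0)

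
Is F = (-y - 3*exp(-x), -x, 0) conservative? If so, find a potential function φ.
Yes, F is conservative. φ = -x*y + 3*exp(-x)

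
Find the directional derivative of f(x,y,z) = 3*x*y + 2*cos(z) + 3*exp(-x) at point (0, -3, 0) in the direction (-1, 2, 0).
12*sqrt(5)/5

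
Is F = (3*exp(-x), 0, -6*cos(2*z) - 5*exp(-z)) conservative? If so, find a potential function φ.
Yes, F is conservative. φ = -3*sin(2*z) + 5*exp(-z) - 3*exp(-x)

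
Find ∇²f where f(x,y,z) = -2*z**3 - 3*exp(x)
-12*z - 3*exp(x)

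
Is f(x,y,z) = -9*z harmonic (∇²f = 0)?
Yes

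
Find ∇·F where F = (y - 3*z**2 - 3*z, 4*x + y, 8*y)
1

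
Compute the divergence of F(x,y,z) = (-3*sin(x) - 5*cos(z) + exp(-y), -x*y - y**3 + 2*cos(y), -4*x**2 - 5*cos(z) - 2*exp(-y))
-x - 3*y**2 - 2*sin(y) + 5*sin(z) - 3*cos(x)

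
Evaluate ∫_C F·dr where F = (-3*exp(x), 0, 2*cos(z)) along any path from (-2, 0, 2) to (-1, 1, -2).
-4*sin(2) - 3*exp(-1) + 3*exp(-2)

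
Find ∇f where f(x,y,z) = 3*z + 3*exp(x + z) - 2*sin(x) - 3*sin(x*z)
(-3*z*cos(x*z) + 3*exp(x + z) - 2*cos(x), 0, -3*x*cos(x*z) + 3*exp(x + z) + 3)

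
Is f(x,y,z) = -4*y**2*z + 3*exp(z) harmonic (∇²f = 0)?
No, ∇²f = -8*z + 3*exp(z)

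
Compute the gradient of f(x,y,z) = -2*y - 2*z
(0, -2, -2)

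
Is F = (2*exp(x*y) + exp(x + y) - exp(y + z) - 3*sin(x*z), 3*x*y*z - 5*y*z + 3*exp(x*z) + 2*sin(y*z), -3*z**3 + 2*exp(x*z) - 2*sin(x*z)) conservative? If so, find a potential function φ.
No, ∇×F = (-3*x*y - 3*x*exp(x*z) - 2*y*cos(y*z) + 5*y, -3*x*cos(x*z) - 2*z*exp(x*z) + 2*z*cos(x*z) - exp(y + z), -2*x*exp(x*y) + 3*y*z + 3*z*exp(x*z) - exp(x + y) + exp(y + z)) ≠ 0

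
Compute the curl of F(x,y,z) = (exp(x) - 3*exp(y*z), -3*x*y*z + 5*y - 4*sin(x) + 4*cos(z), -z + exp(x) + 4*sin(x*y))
(3*x*y + 4*x*cos(x*y) + 4*sin(z), -3*y*exp(y*z) - 4*y*cos(x*y) - exp(x), -3*y*z + 3*z*exp(y*z) - 4*cos(x))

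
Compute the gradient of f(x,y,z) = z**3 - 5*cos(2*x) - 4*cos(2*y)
(10*sin(2*x), 8*sin(2*y), 3*z**2)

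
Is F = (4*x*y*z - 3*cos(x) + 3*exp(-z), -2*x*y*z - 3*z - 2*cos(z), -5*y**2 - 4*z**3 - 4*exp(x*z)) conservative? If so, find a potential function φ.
No, ∇×F = (2*x*y - 10*y - 2*sin(z) + 3, 4*x*y + 4*z*exp(x*z) - 3*exp(-z), 2*z*(-2*x - y)) ≠ 0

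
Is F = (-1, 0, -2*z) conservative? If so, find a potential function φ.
Yes, F is conservative. φ = -x - z**2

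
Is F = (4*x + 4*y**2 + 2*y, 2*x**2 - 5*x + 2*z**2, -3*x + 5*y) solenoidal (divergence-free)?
No, ∇·F = 4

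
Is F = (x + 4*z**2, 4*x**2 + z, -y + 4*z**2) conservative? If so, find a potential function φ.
No, ∇×F = (-2, 8*z, 8*x) ≠ 0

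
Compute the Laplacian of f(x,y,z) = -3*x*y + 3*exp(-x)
3*exp(-x)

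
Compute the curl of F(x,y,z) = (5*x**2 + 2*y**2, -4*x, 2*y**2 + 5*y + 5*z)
(4*y + 5, 0, -4*y - 4)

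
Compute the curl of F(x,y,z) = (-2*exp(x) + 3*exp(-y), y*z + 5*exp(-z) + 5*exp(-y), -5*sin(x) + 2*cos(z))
(-y + 5*exp(-z), 5*cos(x), 3*exp(-y))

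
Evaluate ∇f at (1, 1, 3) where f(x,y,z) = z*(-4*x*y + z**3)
(-12, -12, 104)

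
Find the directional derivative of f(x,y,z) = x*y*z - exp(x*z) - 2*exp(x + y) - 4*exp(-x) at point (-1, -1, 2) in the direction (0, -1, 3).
sqrt(10)*(1 + exp(2))*exp(-2)/2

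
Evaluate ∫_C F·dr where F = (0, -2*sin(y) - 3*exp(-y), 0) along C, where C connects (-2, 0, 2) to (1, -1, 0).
-5 + 2*cos(1) + 3*E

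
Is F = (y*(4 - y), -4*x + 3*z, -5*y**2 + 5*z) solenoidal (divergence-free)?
No, ∇·F = 5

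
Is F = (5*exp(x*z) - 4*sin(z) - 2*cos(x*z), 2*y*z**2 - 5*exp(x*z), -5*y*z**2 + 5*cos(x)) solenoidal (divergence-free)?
No, ∇·F = z*(-10*y + 2*z + 5*exp(x*z) + 2*sin(x*z))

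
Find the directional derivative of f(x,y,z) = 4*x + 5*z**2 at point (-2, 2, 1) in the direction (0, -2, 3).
30*sqrt(13)/13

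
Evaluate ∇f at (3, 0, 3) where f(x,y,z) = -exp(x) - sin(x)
(-exp(3) - cos(3), 0, 0)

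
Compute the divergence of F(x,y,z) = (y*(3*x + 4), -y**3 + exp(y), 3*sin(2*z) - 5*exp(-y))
-3*y**2 + 3*y + exp(y) + 6*cos(2*z)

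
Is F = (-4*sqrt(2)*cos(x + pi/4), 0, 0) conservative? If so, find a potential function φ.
Yes, F is conservative. φ = -4*sqrt(2)*sin(x + pi/4)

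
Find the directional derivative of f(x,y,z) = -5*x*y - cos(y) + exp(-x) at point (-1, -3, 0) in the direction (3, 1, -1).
sqrt(11)*(-3*E - sin(3) + 50)/11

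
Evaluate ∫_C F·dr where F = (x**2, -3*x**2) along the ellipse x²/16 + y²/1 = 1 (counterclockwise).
0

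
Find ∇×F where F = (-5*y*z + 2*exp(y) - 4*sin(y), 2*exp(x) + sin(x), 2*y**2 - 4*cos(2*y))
(4*y + 8*sin(2*y), -5*y, 5*z + 2*exp(x) - 2*exp(y) + cos(x) + 4*cos(y))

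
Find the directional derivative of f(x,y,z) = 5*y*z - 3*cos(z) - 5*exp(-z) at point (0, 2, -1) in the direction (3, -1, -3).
sqrt(19)*(-15*E - 25 + 9*sin(1))/19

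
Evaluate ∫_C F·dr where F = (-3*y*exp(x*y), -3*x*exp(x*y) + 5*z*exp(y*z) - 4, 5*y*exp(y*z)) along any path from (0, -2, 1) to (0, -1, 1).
-4 - 5*exp(-2) + 5*exp(-1)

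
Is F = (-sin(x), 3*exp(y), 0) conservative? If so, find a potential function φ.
Yes, F is conservative. φ = 3*exp(y) + cos(x)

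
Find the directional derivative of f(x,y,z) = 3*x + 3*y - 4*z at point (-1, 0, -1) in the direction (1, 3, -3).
24*sqrt(19)/19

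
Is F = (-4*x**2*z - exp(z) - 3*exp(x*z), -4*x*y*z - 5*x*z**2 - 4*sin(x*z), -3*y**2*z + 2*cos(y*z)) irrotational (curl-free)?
No, ∇×F = (4*x*y + 10*x*z + 4*x*cos(x*z) - 6*y*z - 2*z*sin(y*z), -4*x**2 - 3*x*exp(x*z) - exp(z), -z*(4*y + 5*z + 4*cos(x*z)))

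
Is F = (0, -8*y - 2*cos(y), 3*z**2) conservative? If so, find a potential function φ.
Yes, F is conservative. φ = -4*y**2 + z**3 - 2*sin(y)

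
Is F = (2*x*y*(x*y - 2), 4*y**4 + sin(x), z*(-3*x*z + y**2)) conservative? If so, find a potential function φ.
No, ∇×F = (2*y*z, 3*z**2, -4*x**2*y + 4*x + cos(x)) ≠ 0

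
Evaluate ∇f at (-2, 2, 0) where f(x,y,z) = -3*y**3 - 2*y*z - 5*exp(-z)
(0, -36, 1)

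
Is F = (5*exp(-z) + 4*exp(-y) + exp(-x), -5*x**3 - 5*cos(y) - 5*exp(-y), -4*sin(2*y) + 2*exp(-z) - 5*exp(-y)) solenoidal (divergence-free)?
No, ∇·F = 5*sin(y) - 2*exp(-z) + 5*exp(-y) - exp(-x)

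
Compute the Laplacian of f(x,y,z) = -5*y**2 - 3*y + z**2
-8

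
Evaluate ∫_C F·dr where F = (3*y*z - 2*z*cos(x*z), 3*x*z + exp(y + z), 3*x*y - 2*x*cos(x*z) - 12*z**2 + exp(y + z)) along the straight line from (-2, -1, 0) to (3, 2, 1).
-exp(-1) - 2*sin(3) + 14 + exp(3)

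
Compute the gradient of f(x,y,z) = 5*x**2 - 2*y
(10*x, -2, 0)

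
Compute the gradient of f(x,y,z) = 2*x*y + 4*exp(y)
(2*y, 2*x + 4*exp(y), 0)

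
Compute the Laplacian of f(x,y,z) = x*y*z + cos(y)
-cos(y)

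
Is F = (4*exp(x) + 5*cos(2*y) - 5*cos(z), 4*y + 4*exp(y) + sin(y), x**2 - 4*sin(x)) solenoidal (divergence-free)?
No, ∇·F = 4*exp(x) + 4*exp(y) + cos(y) + 4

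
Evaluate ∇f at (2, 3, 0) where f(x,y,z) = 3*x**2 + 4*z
(12, 0, 4)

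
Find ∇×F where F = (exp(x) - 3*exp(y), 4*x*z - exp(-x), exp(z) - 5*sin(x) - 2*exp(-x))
(-4*x, 5*cos(x) - 2*exp(-x), 4*z + 3*exp(y) + exp(-x))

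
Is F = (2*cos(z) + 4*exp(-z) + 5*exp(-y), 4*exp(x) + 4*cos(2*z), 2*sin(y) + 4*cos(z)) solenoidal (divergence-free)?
No, ∇·F = -4*sin(z)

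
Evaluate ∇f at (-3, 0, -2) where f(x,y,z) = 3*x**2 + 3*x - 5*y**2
(-15, 0, 0)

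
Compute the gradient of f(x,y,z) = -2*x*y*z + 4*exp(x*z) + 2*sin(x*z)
(2*z*(-y + 2*exp(x*z) + cos(x*z)), -2*x*z, 2*x*(-y + 2*exp(x*z) + cos(x*z)))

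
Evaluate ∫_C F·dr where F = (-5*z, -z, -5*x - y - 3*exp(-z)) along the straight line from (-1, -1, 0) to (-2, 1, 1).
3*exp(-1) + 6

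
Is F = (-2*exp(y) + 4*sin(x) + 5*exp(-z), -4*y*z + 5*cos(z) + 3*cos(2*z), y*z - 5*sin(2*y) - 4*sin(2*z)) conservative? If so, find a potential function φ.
No, ∇×F = (4*y + z + 5*sin(z) + 6*sin(2*z) - 10*cos(2*y), -5*exp(-z), 2*exp(y)) ≠ 0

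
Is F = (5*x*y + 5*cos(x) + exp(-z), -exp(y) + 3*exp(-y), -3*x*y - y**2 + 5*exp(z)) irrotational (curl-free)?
No, ∇×F = (-3*x - 2*y, 3*y - exp(-z), -5*x)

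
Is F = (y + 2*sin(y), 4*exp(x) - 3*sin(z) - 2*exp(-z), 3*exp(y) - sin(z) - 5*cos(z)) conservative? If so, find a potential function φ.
No, ∇×F = (3*exp(y) + 3*cos(z) - 2*exp(-z), 0, 4*exp(x) - 2*cos(y) - 1) ≠ 0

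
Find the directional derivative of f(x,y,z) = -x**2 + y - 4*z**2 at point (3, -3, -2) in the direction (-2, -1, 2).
43/3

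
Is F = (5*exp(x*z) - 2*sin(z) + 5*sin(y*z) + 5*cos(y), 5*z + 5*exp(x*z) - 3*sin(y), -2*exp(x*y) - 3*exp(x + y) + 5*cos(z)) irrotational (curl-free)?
No, ∇×F = (-2*x*exp(x*y) - 5*x*exp(x*z) - 3*exp(x + y) - 5, 5*x*exp(x*z) + 2*y*exp(x*y) + 5*y*cos(y*z) + 3*exp(x + y) - 2*cos(z), 5*z*exp(x*z) - 5*z*cos(y*z) + 5*sin(y))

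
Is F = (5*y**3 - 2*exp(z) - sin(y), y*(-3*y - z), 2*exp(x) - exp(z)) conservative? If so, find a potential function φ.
No, ∇×F = (y, -2*exp(x) - 2*exp(z), -15*y**2 + cos(y)) ≠ 0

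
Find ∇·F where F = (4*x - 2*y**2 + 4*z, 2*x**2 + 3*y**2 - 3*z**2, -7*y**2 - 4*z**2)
6*y - 8*z + 4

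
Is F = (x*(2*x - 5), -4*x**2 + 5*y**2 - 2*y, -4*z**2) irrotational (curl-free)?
No, ∇×F = (0, 0, -8*x)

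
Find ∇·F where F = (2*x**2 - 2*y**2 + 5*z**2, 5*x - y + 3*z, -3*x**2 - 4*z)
4*x - 5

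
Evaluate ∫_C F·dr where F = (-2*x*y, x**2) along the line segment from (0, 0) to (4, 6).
-32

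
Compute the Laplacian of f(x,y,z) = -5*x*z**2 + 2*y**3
-10*x + 12*y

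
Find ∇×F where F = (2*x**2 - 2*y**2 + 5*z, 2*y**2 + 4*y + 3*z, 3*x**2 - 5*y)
(-8, 5 - 6*x, 4*y)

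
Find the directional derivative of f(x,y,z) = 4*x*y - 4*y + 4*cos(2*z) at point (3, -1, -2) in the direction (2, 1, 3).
12*sqrt(14)*sin(4)/7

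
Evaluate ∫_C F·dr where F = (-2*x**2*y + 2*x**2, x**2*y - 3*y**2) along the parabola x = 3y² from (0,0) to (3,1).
43/14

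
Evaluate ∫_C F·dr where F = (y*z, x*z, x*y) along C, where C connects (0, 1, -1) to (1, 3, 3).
9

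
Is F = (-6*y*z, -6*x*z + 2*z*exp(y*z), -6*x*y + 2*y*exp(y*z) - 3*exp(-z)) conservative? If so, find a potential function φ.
Yes, F is conservative. φ = -6*x*y*z + 2*exp(y*z) + 3*exp(-z)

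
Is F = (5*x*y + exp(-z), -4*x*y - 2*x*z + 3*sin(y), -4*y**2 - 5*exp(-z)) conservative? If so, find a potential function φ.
No, ∇×F = (2*x - 8*y, -exp(-z), -5*x - 4*y - 2*z) ≠ 0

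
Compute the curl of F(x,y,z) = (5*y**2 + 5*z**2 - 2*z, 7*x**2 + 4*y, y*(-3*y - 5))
(-6*y - 5, 10*z - 2, 14*x - 10*y)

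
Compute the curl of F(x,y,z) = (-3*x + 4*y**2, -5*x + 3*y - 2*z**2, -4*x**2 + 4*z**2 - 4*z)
(4*z, 8*x, -8*y - 5)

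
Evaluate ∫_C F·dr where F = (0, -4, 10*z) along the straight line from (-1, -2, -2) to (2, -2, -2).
0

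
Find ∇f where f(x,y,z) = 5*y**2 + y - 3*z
(0, 10*y + 1, -3)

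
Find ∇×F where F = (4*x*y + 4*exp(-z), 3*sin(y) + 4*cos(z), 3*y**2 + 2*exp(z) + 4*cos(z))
(6*y + 4*sin(z), -4*exp(-z), -4*x)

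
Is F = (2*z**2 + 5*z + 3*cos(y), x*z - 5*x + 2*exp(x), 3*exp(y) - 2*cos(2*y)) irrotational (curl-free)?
No, ∇×F = (-x + 3*exp(y) + 4*sin(2*y), 4*z + 5, z + 2*exp(x) + 3*sin(y) - 5)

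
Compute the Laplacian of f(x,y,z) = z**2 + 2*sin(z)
2 - 2*sin(z)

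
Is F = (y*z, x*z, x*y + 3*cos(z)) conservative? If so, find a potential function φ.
Yes, F is conservative. φ = x*y*z + 3*sin(z)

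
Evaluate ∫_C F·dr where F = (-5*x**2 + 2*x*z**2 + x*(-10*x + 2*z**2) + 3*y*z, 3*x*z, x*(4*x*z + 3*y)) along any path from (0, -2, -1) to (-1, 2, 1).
1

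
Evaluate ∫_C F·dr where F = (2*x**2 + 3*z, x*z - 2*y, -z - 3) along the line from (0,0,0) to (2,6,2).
-74/3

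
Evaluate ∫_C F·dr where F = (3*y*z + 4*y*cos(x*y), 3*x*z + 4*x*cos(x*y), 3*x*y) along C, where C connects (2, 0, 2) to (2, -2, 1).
-12 - 4*sin(4)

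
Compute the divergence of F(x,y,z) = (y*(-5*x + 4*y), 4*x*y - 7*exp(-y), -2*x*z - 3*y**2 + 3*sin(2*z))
2*x - 5*y + 6*cos(2*z) + 7*exp(-y)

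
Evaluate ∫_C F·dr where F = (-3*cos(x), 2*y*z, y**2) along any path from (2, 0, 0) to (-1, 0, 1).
3*sin(1) + 3*sin(2)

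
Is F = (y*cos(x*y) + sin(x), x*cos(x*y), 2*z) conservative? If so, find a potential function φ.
Yes, F is conservative. φ = z**2 + sin(x*y) - cos(x)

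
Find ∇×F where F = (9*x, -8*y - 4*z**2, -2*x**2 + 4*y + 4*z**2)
(8*z + 4, 4*x, 0)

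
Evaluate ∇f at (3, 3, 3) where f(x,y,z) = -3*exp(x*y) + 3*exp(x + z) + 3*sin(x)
(-9*exp(9) + 3*cos(3) + 3*exp(6), -9*exp(9), 3*exp(6))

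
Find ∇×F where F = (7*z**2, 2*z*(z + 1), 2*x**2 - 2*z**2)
(-4*z - 2, -4*x + 14*z, 0)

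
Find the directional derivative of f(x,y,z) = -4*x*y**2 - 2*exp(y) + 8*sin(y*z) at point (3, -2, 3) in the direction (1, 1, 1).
2*sqrt(3)*(-1 + 4*exp(2)*cos(6) + 16*exp(2))*exp(-2)/3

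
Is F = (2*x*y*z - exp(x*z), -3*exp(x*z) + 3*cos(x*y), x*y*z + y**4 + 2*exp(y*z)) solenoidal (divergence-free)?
No, ∇·F = x*y - 3*x*sin(x*y) + 2*y*z + 2*y*exp(y*z) - z*exp(x*z)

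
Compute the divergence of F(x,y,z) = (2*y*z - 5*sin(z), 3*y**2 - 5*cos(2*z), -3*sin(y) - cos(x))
6*y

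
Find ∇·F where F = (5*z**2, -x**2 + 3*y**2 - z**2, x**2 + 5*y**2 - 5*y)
6*y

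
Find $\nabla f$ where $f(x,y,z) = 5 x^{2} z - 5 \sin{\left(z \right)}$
(10*x*z, 0, 5*x**2 - 5*cos(z))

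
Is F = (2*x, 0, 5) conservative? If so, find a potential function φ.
Yes, F is conservative. φ = x**2 + 5*z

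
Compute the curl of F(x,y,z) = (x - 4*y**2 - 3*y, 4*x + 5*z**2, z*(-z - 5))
(-10*z, 0, 8*y + 7)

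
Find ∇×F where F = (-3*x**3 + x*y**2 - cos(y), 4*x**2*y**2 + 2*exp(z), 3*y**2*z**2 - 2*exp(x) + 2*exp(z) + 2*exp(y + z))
(6*y*z**2 - 2*exp(z) + 2*exp(y + z), 2*exp(x), 8*x*y**2 - 2*x*y - sin(y))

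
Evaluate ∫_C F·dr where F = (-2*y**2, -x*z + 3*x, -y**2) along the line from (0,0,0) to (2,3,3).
-18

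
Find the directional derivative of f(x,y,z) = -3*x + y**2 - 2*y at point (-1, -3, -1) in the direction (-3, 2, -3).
-7*sqrt(22)/22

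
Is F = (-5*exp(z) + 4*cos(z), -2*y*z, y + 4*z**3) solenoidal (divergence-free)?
No, ∇·F = 2*z*(6*z - 1)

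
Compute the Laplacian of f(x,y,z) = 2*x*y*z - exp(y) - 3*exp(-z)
-exp(y) - 3*exp(-z)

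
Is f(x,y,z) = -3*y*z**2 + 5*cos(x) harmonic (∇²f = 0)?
No, ∇²f = -6*y - 5*cos(x)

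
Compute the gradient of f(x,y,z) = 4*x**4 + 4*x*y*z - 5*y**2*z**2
(16*x**3 + 4*y*z, 2*z*(2*x - 5*y*z), 2*y*(2*x - 5*y*z))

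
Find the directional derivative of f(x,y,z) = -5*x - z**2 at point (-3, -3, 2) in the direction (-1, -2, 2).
-1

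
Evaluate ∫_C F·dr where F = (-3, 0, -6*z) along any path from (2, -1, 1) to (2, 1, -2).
-9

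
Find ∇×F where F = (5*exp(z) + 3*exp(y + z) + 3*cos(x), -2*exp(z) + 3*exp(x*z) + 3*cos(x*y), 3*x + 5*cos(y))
(-3*x*exp(x*z) + 2*exp(z) - 5*sin(y), 5*exp(z) + 3*exp(y + z) - 3, -3*y*sin(x*y) + 3*z*exp(x*z) - 3*exp(y + z))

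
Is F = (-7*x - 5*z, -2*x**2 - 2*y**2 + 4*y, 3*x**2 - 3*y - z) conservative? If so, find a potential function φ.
No, ∇×F = (-3, -6*x - 5, -4*x) ≠ 0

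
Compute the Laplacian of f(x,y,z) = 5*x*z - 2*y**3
-12*y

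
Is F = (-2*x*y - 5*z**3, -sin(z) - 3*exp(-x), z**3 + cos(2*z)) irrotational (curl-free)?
No, ∇×F = (cos(z), -15*z**2, 2*x + 3*exp(-x))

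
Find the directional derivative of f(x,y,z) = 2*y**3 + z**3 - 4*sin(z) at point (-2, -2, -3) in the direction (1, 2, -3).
3*sqrt(14)*(-11 + 4*cos(3))/14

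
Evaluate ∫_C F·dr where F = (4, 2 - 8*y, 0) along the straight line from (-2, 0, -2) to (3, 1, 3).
18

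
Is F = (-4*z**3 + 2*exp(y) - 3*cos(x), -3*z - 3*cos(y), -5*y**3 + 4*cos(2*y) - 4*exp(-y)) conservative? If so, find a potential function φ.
No, ∇×F = (-15*y**2 - 8*sin(2*y) + 3 + 4*exp(-y), -12*z**2, -2*exp(y)) ≠ 0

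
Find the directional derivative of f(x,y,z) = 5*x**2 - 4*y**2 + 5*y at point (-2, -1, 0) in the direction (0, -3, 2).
-3*sqrt(13)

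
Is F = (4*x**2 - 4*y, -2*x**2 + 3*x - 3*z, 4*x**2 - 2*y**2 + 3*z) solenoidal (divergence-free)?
No, ∇·F = 8*x + 3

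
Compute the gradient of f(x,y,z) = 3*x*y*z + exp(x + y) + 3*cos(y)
(3*y*z + exp(x + y), 3*x*z + exp(x + y) - 3*sin(y), 3*x*y)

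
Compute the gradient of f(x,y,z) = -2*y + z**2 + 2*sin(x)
(2*cos(x), -2, 2*z)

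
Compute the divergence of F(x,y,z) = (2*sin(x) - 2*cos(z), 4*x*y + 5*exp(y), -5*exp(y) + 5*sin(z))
4*x + 5*exp(y) + 2*cos(x) + 5*cos(z)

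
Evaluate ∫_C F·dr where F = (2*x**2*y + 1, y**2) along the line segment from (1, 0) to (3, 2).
82/3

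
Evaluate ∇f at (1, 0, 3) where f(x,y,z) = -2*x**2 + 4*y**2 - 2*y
(-4, -2, 0)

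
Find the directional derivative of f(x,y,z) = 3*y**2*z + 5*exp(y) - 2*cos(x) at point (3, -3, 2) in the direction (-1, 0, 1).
sqrt(2)*(27/2 - sin(3))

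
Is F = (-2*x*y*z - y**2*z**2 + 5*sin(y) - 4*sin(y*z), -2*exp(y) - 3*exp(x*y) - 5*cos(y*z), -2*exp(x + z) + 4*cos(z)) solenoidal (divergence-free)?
No, ∇·F = -3*x*exp(x*y) - 2*y*z + 5*z*sin(y*z) - 2*exp(y) - 2*exp(x + z) - 4*sin(z)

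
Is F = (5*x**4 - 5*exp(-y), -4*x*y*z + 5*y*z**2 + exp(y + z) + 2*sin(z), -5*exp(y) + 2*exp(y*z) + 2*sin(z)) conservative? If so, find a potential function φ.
No, ∇×F = (4*x*y - 10*y*z + 2*z*exp(y*z) - 5*exp(y) - exp(y + z) - 2*cos(z), 0, -4*y*z - 5*exp(-y)) ≠ 0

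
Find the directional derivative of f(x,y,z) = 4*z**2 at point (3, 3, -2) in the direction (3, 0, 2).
-32*sqrt(13)/13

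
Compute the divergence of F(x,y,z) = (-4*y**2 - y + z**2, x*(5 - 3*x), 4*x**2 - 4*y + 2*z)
2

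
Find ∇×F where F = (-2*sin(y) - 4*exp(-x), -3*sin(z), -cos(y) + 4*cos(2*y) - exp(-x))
(sin(y) - 8*sin(2*y) + 3*cos(z), -exp(-x), 2*cos(y))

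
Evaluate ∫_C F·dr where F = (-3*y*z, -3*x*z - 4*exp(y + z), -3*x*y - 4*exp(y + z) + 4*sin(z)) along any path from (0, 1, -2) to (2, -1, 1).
-4*cos(1) + 4*cos(2) + 4*exp(-1) + 2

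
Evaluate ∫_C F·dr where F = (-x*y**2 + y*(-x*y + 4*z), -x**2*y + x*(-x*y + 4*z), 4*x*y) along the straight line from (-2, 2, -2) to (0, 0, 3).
-16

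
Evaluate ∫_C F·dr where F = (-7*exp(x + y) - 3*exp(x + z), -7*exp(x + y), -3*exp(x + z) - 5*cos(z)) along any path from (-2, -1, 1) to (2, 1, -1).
-14*sinh(3) - 6*sinh(1) + 10*sin(1)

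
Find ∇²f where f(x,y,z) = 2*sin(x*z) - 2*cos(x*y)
-2*x**2*sin(x*z) + 2*x**2*cos(x*y) + 2*y**2*cos(x*y) - 2*z**2*sin(x*z)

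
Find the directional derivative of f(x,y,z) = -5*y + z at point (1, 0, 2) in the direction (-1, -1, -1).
4*sqrt(3)/3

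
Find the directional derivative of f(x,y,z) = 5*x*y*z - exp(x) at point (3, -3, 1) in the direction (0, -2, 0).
-15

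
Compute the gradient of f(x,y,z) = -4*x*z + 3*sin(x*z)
(z*(3*cos(x*z) - 4), 0, x*(3*cos(x*z) - 4))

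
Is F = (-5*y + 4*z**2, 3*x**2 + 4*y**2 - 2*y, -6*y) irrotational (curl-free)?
No, ∇×F = (-6, 8*z, 6*x + 5)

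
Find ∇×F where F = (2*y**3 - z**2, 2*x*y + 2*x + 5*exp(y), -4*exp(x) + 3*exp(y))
(3*exp(y), -2*z + 4*exp(x), -6*y**2 + 2*y + 2)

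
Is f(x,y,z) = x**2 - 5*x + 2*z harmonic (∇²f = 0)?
No, ∇²f = 2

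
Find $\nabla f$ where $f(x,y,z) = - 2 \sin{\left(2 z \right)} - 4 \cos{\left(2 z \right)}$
(0, 0, 8*sin(2*z) - 4*cos(2*z))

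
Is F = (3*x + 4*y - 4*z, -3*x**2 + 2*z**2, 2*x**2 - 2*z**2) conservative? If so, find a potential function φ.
No, ∇×F = (-4*z, -4*x - 4, -6*x - 4) ≠ 0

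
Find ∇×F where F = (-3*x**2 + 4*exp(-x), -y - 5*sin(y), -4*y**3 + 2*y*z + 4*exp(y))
(-12*y**2 + 2*z + 4*exp(y), 0, 0)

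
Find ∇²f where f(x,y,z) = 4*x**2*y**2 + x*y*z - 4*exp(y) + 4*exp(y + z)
8*x**2 + 8*y**2 - 4*exp(y) + 8*exp(y + z)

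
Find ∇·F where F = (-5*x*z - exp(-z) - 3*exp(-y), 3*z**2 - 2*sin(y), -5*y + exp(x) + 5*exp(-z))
-5*z - 2*cos(y) - 5*exp(-z)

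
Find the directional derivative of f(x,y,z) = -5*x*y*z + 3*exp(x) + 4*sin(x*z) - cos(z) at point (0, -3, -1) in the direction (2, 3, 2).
-2*sqrt(17)*(sin(1) + 16)/17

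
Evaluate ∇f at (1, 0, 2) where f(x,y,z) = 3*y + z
(0, 3, 1)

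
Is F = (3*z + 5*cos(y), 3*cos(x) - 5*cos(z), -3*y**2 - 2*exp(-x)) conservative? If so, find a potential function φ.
No, ∇×F = (-6*y - 5*sin(z), 3 - 2*exp(-x), -3*sin(x) + 5*sin(y)) ≠ 0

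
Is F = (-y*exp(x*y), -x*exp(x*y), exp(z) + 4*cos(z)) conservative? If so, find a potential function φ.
Yes, F is conservative. φ = exp(z) - exp(x*y) + 4*sin(z)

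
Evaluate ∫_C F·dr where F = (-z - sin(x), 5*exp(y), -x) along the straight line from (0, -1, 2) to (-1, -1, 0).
-1 + cos(1)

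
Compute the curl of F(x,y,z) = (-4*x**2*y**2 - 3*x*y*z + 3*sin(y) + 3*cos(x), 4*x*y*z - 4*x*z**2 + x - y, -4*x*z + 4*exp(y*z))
(-4*x*y + 8*x*z + 4*z*exp(y*z), -3*x*y + 4*z, 8*x**2*y + 3*x*z + 4*y*z - 4*z**2 - 3*cos(y) + 1)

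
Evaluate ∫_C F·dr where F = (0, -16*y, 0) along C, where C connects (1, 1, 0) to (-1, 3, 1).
-64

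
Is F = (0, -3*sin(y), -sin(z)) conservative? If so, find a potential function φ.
Yes, F is conservative. φ = 3*cos(y) + cos(z)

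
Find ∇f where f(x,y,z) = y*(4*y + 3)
(0, 8*y + 3, 0)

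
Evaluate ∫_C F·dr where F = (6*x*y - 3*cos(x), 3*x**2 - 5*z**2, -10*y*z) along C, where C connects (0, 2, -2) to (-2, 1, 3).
3*sin(2) + 7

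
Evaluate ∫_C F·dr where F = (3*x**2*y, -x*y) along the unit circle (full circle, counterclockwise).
-3*pi/4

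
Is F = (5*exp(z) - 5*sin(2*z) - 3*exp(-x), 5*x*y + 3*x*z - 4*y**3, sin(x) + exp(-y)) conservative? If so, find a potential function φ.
No, ∇×F = (-3*x - exp(-y), 5*exp(z) - cos(x) - 10*cos(2*z), 5*y + 3*z) ≠ 0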